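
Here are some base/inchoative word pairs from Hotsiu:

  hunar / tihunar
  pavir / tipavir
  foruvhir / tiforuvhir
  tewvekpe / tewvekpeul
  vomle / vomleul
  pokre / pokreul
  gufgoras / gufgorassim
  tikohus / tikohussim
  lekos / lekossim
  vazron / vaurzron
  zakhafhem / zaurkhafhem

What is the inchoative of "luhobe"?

hunar and gufgoras both have last vowel 'a' yet inflect differently (tihunar, gufgorassim), so the last vowel is not what conditions the rule; the final letter is.
"luhobe" ends in -e. The stems ending in -e (tewvekpe → tewvekpeul, vomle → vomleul, pokre → pokreul) add -ul.
So luhobe → luhobeul.

luhobeul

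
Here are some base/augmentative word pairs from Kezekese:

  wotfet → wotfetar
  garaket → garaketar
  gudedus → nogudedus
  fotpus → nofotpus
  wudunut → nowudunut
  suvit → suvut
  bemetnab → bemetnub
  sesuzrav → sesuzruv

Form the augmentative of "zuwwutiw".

wotfet and wudunut both end in -t yet inflect differently (wotfetar, nowudunut), so the final letter is not what conditions the rule; the last vowel is.
"zuwwutiw" has last vowel 'i'. The one such stem in the data (suvit → suvut) changes the last vowel to 'u' (as do bemetnab, sesuzrav), so the same rule applies.
So zuwwutiw → zuwwutuw.

zuwwutuw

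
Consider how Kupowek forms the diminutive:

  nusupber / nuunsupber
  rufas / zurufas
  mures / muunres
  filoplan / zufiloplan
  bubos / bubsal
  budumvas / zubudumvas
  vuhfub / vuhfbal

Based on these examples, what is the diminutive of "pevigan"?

zupevigan

mures and budumvas both end in -s yet inflect differently (muunres, zubudumvas), so the final letter is not what conditions the rule; the last vowel is.
"pevigan" has last vowel 'a'. The stems whose last vowel is 'a' (budumvas → zubudumvas, filoplan → zufiloplan, rufas → zurufas) add the prefix zu-.
So pevigan → zupevigan.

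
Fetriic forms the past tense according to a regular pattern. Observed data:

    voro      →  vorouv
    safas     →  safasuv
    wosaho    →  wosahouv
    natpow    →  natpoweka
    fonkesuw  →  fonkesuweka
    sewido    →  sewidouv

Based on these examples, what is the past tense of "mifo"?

mifouv

"mifo" ends in -o. The stems ending in -o (voro → vorouv, wosaho → wosahouv, sewido → sewidouv) add -uv.
So mifo → mifouv.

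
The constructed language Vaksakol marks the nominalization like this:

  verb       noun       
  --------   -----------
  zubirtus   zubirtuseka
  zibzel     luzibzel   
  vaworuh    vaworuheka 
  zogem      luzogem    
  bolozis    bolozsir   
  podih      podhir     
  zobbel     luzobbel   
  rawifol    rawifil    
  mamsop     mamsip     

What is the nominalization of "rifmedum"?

rifmedumeka

zubirtus and bolozis both end in -s yet inflect differently (zubirtuseka, bolozsir), so the final letter is not what conditions the rule; the last vowel is.
"rifmedum" has last vowel 'u'. The stems whose last vowel is 'u' (zubirtus → zubirtuseka, vaworuh → vaworuheka) add -eka.
So rifmedum → rifmedumeka.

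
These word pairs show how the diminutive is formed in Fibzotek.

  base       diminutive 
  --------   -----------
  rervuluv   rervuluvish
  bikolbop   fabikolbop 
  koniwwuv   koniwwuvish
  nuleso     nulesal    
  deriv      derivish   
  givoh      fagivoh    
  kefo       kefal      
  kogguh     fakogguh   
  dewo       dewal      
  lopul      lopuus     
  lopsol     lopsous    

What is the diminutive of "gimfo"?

rervuluv and lopul both have last vowel 'u' yet inflect differently (rervuluvish, lopuus), so the last vowel is not what conditions the rule; the final letter is.
"gimfo" ends in -o. The stems ending in -o (dewo → dewal, kefo → kefal, nuleso → nulesal) drop the final letter and add -al.
The other patterns: stems ending in -v add -ish; stems ending in -l drop the final letter and add -us; stems ending in -h or -p add the prefix fa-.
So gimfo → gimfal.

gimfal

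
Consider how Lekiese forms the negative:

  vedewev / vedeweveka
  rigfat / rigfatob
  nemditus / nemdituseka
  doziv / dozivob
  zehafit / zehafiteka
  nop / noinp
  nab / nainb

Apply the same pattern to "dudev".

doziv and vedewev both end in -v yet inflect differently (dozivob, vedeweveka), so the final letter is not what conditions the rule; the number of vowels is.
"dudev" has 2 vowels. The stems with 2 vowels (rigfat → rigfatob, doziv → dozivob) add -ob.
So dudev → dudevob.

dudevob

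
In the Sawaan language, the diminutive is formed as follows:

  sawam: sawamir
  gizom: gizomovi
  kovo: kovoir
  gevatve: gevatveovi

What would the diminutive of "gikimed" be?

gikimedovi

gizom and sawam both end in -m yet inflect differently (gizomovi, sawamir), so the final letter is not what conditions the rule; the first letter is.
"gikimed" begins with g-. The stems beginning with g- (gizom → gizomovi, gevatve → gevatveovi) add -ovi.
The other pattern: stems beginning with k- or s- add -ir.
So gikimed → gikimedovi.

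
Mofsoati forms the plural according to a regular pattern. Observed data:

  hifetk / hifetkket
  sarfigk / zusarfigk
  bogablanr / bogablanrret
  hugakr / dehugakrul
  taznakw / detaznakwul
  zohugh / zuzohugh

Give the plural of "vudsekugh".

zuvudsekugh

hugakr and bogablanr both end in -r yet inflect differently (dehugakrul, bogablanrret), so the final letter is not what conditions the rule; the second-to-last letter is.
"vudsekugh" has second-to-last letter 'g'. The stems whose second-to-last letter is 'g' (zohugh → zuzohugh, sarfigk → zusarfigk) add the prefix zu-.
The other patterns: stems whose second-to-last letter is 'k' add de- … -ul around the stem; stems whose second-to-last letter is 'n' or 't' double the final consonant and add -et.
So vudsekugh → zuvudsekugh.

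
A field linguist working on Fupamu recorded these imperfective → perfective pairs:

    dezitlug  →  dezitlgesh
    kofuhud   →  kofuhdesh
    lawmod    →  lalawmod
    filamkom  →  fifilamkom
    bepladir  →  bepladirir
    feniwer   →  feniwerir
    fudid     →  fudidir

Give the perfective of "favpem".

favpemir

"favpem" has last vowel 'e'. The one such stem in the data (feniwer → feniwerir) adds -ir, so the same rule applies.
The other patterns: stems whose last vowel is 'u' delete the last vowel and add -esh; stems whose last vowel is 'o' repeat the first consonant+vowel as a prefix.
So favpem → favpemir.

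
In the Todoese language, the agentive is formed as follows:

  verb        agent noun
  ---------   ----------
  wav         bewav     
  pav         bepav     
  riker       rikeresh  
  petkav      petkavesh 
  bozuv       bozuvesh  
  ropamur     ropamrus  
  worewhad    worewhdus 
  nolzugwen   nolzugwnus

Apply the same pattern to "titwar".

wav and petkav both end in -v yet inflect differently (bewav, petkavesh), so the final letter is not what conditions the rule; the number of vowels is.
"titwar" has 2 vowels. The stems with 2 vowels (riker → rikeresh, petkav → petkavesh, bozuv → bozuvesh) add -esh.
So titwar → titwaresh.

titwaresh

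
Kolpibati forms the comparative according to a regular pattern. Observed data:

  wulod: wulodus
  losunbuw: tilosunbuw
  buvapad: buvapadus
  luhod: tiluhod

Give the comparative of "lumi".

tilumi

"lumi" begins with l-. The stems beginning with l- (luhod → tiluhod, losunbuw → tilosunbuw) add the prefix ti-.
The other pattern: stems beginning with b- or w- add -us.
So lumi → tilumi.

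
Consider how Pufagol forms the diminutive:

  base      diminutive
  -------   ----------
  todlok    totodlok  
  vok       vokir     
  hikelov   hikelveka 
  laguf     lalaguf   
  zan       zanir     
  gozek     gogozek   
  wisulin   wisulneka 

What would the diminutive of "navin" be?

nanavin

"navin" has 2 vowels. The stems with 2 vowels (gozek → gogozek, todlok → totodlok, laguf → lalaguf) repeat the first consonant+vowel as a prefix.
So navin → nanavin.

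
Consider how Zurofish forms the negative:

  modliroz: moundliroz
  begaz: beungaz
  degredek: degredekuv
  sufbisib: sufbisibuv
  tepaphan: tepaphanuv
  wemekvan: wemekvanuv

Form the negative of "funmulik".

funmulikuv

"funmulik" ends in -k. The one such stem in the data (degredek → degredekuv) adds -uv, so the same rule applies.
The other pattern: stems ending in -z insert -un- after the first vowel.
So funmulik → funmulikuv.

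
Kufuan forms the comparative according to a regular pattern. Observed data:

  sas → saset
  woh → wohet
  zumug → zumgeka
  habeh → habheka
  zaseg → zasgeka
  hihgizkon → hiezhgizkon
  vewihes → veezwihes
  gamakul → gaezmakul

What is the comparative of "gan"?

woh and habeh both end in -h yet inflect differently (wohet, habheka), so the final letter is not what conditions the rule; the number of vowels is.
"gan" has 1 vowel. The stems with 1 vowel (sas → saset, woh → wohet) add -et.
The other patterns: stems with 2 vowels delete the last vowel and add -eka; stems with 3 vowels insert -ez- after the first vowel.
So gan → ganet.

ganet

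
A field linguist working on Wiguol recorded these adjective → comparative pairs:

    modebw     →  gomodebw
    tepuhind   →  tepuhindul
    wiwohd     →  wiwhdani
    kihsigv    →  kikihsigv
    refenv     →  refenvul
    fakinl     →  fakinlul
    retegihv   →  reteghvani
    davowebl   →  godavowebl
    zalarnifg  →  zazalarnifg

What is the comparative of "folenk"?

folenkul

"folenk" has second-to-last letter 'n'. The stems whose second-to-last letter is 'n' (refenv → refenvul, fakinl → fakinlul, tepuhind → tepuhindul) add -ul.
The other patterns: stems whose second-to-last letter is 'b' add the prefix go-; stems whose second-to-last letter is 'h' delete the last vowel and add -ani; stems whose second-to-last letter is 'f' or 'g' repeat the first consonant+vowel as a prefix.
So folenk → folenkul.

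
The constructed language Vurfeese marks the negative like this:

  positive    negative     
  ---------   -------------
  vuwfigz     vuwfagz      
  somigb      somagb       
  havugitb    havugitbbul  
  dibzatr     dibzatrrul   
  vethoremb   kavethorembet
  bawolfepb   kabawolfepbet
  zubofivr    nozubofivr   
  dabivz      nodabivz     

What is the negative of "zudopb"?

kazudopbet

somigb and havugitb both end in -b yet inflect differently (somagb, havugitbbul), so the final letter is not what conditions the rule; the second-to-last letter is.
"zudopb" has second-to-last letter 'p'. The one such stem in the data (bawolfepb → kabawolfepbet) adds ka- … -et around the stem, so the same rule applies.
The other patterns: stems whose second-to-last letter is 'g' change the last vowel to 'a'; stems whose second-to-last letter is 't' double the final consonant and add -ul; stems whose second-to-last letter is 'v' add the prefix no-.
So zudopb → kazudopbet.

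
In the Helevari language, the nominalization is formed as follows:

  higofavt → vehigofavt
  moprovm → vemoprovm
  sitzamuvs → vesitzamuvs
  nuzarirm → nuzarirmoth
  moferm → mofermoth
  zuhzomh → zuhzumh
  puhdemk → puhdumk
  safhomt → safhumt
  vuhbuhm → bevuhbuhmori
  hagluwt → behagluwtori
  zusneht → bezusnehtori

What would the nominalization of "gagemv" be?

gagumv

"gagemv" has second-to-last letter 'm'. The stems whose second-to-last letter is 'm' (zuhzomh → zuhzumh, puhdemk → puhdumk, safhomt → safhumt) change the last vowel to 'u'.
So gagemv → gagumv.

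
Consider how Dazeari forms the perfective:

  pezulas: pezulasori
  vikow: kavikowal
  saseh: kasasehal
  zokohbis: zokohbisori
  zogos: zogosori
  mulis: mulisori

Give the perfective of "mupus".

mupusori

vikow and zogos both have last vowel 'o' yet inflect differently (kavikowal, zogosori), so the last vowel is not what conditions the rule; the final letter is.
"mupus" ends in -s. The stems ending in -s (zokohbis → zokohbisori, zogos → zogosori, pezulas → pezulasori) add -ori.
So mupus → mupusori.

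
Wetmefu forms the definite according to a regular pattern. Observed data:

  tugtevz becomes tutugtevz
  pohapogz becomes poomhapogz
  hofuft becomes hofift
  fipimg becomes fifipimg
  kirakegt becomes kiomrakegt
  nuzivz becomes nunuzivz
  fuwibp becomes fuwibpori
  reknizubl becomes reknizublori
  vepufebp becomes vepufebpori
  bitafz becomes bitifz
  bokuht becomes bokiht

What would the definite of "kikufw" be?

kikifw

nuzivz and bitafz both end in -z yet inflect differently (nunuzivz, bitifz), so the final letter is not what conditions the rule; the second-to-last letter is.
"kikufw" has second-to-last letter 'f'. The stems whose second-to-last letter is 'f' (hofuft → hofift, bitafz → bitifz) change the last vowel to 'i'.
So kikufw → kikifw.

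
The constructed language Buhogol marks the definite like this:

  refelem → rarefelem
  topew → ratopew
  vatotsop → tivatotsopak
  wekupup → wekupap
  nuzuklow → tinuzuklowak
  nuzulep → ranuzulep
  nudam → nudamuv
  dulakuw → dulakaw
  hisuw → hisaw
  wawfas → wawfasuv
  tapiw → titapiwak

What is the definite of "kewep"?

rakewep

vatotsop and nuzulep both end in -p yet inflect differently (tivatotsopak, ranuzulep), so the final letter is not what conditions the rule; the last vowel is.
"kewep" has last vowel 'e'. The stems whose last vowel is 'e' (nuzulep → ranuzulep, topew → ratopew, refelem → rarefelem) add the prefix ra-.
So kewep → rakewep.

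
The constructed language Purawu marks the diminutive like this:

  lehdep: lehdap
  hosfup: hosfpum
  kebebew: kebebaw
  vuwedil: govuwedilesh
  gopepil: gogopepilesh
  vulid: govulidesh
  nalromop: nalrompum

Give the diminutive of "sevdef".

lehdep and nalromop both end in -p yet inflect differently (lehdap, nalrompum), so the final letter is not what conditions the rule; the last vowel is.
"sevdef" has last vowel 'e'. The stems whose last vowel is 'e' (lehdep → lehdap, kebebew → kebebaw) change the last vowel to 'a'.
So sevdef → sevdaf.

sevdaf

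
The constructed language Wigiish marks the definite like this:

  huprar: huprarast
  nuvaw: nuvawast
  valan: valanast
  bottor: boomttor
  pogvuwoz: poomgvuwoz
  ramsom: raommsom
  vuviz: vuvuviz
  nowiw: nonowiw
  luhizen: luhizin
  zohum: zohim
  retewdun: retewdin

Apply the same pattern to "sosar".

"sosar" has last vowel 'a'. The stems whose last vowel is 'a' (huprar → huprarast, nuvaw → nuvawast, valan → valanast) add -ast.
The other patterns: stems whose last vowel is 'o' insert -om- after the first vowel; stems whose last vowel is 'i' repeat the first consonant+vowel as a prefix; stems whose last vowel is 'e' or 'u' change the last vowel to 'i'.
So sosar → sosarast.

sosarast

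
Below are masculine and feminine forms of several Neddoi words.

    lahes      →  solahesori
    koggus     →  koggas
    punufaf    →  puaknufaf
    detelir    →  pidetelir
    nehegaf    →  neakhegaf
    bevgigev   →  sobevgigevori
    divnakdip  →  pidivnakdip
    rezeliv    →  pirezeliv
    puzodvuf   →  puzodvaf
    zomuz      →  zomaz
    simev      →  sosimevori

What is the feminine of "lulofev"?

solulofevori

"lulofev" has last vowel 'e'. The stems whose last vowel is 'e' (simev → sosimevori, lahes → solahesori, bevgigev → sobevgigevori) add so- … -ori around the stem.
The other patterns: stems whose last vowel is 'i' add the prefix pi-; stems whose last vowel is 'u' change the last vowel to 'a'; stems whose last vowel is 'a' insert -ak- after the first vowel.
So lulofev → solulofevori.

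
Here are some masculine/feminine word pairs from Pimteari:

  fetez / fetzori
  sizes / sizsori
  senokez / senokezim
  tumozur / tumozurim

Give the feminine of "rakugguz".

"rakugguz" has 3 vowels. The stems with 3 vowels (tumozur → tumozurim, senokez → senokezim) add -im.
So rakugguz → rakugguzim.

rakugguzim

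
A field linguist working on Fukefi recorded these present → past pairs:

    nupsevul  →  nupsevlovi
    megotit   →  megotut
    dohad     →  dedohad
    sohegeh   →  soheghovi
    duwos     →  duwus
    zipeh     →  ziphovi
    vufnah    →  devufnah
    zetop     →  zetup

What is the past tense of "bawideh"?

bawidhovi

vufnah and sohegeh both end in -h yet inflect differently (devufnah, soheghovi), so the final letter is not what conditions the rule; the last vowel is.
"bawideh" has last vowel 'e'. The stems whose last vowel is 'e' (sohegeh → soheghovi, zipeh → ziphovi) delete the last vowel and add -ovi.
So bawideh → bawidhovi.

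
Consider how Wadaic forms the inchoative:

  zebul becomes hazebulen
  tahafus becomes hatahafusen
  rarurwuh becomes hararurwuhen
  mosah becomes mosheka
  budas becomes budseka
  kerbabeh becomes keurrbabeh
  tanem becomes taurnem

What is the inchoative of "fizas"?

mosah and kerbabeh both end in -h yet inflect differently (mosheka, keurrbabeh), so the final letter is not what conditions the rule; the last vowel is.
"fizas" has last vowel 'a'. The stems whose last vowel is 'a' (mosah → mosheka, budas → budseka) delete the last vowel and add -eka.
The other patterns: stems whose last vowel is 'e' insert -ur- after the first vowel; stems whose last vowel is 'u' add ha- … -en around the stem.
So fizas → fizseka.

fizseka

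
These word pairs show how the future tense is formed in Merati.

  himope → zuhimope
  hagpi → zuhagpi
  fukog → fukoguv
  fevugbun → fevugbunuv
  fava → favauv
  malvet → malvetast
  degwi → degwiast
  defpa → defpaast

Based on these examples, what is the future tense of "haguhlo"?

"haguhlo" begins with h-. The stems beginning with h- (himope → zuhimope, hagpi → zuhagpi) add the prefix zu-.
So haguhlo → zuhaguhlo.

zuhaguhlo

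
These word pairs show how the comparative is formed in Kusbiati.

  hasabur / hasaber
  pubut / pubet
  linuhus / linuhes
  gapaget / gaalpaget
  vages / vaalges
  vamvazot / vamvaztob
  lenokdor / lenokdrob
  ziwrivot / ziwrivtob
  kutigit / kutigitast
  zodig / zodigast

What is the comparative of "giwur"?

giwer

pubut and gapaget both end in -t yet inflect differently (pubet, gaalpaget), so the final letter is not what conditions the rule; the last vowel is.
"giwur" has last vowel 'u'. The stems whose last vowel is 'u' (hasabur → hasaber, pubut → pubet, linuhus → linuhes) change the last vowel to 'e'.
So giwur → giwer.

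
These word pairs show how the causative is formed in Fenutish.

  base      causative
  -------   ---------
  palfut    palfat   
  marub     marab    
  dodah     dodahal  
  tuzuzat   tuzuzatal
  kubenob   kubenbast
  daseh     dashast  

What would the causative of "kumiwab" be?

"kumiwab" has last vowel 'a'. The stems whose last vowel is 'a' (dodah → dodahal, tuzuzat → tuzuzatal) add -al.
So kumiwab → kumiwabal.

kumiwabal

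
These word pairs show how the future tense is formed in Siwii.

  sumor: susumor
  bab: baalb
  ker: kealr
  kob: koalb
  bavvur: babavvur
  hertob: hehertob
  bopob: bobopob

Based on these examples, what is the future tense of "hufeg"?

huhufeg

kob and bopob both end in -b yet inflect differently (koalb, bobopob), so the final letter is not what conditions the rule; the number of vowels is.
"hufeg" has 2 vowels. The stems with 2 vowels (bopob → bobopob, hertob → hehertob, bavvur → babavvur) repeat the first consonant+vowel as a prefix.
So hufeg → huhufeg.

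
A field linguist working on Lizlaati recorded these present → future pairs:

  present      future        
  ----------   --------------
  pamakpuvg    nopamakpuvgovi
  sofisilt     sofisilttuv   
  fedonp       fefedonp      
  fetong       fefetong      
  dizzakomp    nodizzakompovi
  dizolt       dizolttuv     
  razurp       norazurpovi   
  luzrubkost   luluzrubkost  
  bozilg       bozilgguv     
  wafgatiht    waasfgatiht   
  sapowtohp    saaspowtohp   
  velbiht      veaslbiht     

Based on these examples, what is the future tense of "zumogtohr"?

zuasmogtohr

bozilg and fetong both end in -g yet inflect differently (bozilgguv, fefetong), so the final letter is not what conditions the rule; the second-to-last letter is.
"zumogtohr" has second-to-last letter 'h'. The stems whose second-to-last letter is 'h' (sapowtohp → saaspowtohp, velbiht → veaslbiht, wafgatiht → waasfgatiht) insert -as- after the first vowel.
The other patterns: stems whose second-to-last letter is 'l' double the final consonant and add -uv; stems whose second-to-last letter is 'n' or 's' repeat the first consonant+vowel as a prefix; stems whose second-to-last letter is 'm', 'r' or 'v' add no- … -ovi around the stem.
So zumogtohr → zuasmogtohr.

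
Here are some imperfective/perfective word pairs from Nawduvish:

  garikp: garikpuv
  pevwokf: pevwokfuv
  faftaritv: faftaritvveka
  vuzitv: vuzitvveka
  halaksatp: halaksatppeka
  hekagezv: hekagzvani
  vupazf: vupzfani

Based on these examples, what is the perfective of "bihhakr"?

bihhakruv

garikp and halaksatp both end in -p yet inflect differently (garikpuv, halaksatppeka), so the final letter is not what conditions the rule; the second-to-last letter is.
"bihhakr" has second-to-last letter 'k'. The stems whose second-to-last letter is 'k' (garikp → garikpuv, pevwokf → pevwokfuv) add -uv.
The other patterns: stems whose second-to-last letter is 't' double the final consonant and add -eka; stems whose second-to-last letter is 'z' delete the last vowel and add -ani.
So bihhakr → bihhakruv.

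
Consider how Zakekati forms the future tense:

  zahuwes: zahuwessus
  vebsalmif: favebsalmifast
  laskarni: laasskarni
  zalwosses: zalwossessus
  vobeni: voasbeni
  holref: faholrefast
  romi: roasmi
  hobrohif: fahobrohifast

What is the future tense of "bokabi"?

boaskabi

holref and zalwosses both have last vowel 'e' yet inflect differently (faholrefast, zalwossessus), so the last vowel is not what conditions the rule; the final letter is.
"bokabi" ends in -i. The stems ending in -i (vobeni → voasbeni, romi → roasmi, laskarni → laasskarni) insert -as- after the first vowel.
So bokabi → boaskabi.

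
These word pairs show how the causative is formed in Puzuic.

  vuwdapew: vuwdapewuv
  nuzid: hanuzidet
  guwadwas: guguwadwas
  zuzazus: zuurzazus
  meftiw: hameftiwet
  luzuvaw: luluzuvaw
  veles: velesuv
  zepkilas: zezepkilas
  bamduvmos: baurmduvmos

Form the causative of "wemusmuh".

weurmusmuh

zuzazus and zepkilas both end in -s yet inflect differently (zuurzazus, zezepkilas), so the final letter is not what conditions the rule; the last vowel is.
"wemusmuh" has last vowel 'u'. The one such stem in the data (zuzazus → zuurzazus) inserts -ur- after the first vowel (as does bamduvmos), so the same rule applies.
So wemusmuh → weurmusmuh.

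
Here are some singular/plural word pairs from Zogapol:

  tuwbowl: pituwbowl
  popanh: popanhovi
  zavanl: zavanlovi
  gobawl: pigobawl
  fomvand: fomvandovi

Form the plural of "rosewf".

pirosewf

"rosewf" has second-to-last letter 'w'. The stems whose second-to-last letter is 'w' (tuwbowl → pituwbowl, gobawl → pigobawl) add the prefix pi-.
So rosewf → pirosewf.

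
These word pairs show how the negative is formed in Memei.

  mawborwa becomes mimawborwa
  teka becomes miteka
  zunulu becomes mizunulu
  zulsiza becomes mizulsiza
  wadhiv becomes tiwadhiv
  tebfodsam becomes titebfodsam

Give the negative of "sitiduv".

tisitiduv

mawborwa and tebfodsam both have last vowel 'a' yet inflect differently (mimawborwa, titebfodsam), so the last vowel is not what conditions the rule; whether the stem ends in a vowel or a consonant is.
"sitiduv" ends in a consonant. The stems ending in a consonant (wadhiv → tiwadhiv, tebfodsam → titebfodsam) add the prefix ti-.
So sitiduv → tisitiduv.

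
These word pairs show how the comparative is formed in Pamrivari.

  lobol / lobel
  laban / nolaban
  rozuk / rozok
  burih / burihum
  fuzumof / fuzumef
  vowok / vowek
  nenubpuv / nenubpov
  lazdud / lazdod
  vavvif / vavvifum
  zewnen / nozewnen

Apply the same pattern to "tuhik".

"tuhik" has last vowel 'i'. The stems whose last vowel is 'i' (vavvif → vavvifum, burih → burihum) add -um.
So tuhik → tuhikum.

tuhikum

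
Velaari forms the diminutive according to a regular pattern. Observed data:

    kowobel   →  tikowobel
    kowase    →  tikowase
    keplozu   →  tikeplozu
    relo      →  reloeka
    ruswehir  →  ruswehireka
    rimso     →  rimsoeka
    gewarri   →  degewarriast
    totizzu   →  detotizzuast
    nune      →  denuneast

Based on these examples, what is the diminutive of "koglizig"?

tikoglizig

keplozu and totizzu both end in -u yet inflect differently (tikeplozu, detotizzuast), so the final letter is not what conditions the rule; the first letter is.
"koglizig" begins with k-. The stems beginning with k- (kowobel → tikowobel, kowase → tikowase, keplozu → tikeplozu) add the prefix ti-.
So koglizig → tikoglizig.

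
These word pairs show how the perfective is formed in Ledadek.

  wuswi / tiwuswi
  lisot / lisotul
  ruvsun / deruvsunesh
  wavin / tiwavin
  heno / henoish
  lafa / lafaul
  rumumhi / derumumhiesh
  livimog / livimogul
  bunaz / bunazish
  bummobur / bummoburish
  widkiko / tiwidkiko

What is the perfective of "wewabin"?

wavin and ruvsun both end in -n yet inflect differently (tiwavin, deruvsunesh), so the final letter is not what conditions the rule; the first letter is.
"wewabin" begins with w-. The stems beginning with w- (wavin → tiwavin, wuswi → tiwuswi, widkiko → tiwidkiko) add the prefix ti-.
The other patterns: stems beginning with l- add -ul; stems beginning with r- add de- … -esh around the stem; stems beginning with b- or h- add -ish.
So wewabin → tiwewabin.

tiwewabin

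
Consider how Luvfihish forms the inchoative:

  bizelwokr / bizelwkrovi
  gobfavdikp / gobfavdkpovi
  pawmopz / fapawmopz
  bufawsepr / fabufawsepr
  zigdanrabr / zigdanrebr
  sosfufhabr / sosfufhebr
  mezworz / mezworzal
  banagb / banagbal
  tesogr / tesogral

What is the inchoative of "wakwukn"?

"wakwukn" has second-to-last letter 'k'. The stems whose second-to-last letter is 'k' (bizelwokr → bizelwkrovi, gobfavdikp → gobfavdkpovi) delete the last vowel and add -ovi.
So wakwukn → wakwknovi.

wakwknovi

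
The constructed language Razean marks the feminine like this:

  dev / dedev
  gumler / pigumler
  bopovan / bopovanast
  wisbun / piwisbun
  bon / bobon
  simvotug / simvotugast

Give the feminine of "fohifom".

fohifomast

"fohifom" has 3 vowels. The stems with 3 vowels (simvotug → simvotugast, bopovan → bopovanast) add -ast.
The other patterns: stems with 1 vowel repeat the first consonant+vowel as a prefix; stems with 2 vowels add the prefix pi-.
So fohifom → fohifomast.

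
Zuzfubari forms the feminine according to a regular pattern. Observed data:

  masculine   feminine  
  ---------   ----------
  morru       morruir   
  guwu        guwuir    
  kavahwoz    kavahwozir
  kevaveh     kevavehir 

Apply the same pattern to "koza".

Every pair shown (morru → morruir, guwu → guwuir, kavahwoz → kavahwozir, …) follows the same rule: add -ir.
So koza → kozair.

kozair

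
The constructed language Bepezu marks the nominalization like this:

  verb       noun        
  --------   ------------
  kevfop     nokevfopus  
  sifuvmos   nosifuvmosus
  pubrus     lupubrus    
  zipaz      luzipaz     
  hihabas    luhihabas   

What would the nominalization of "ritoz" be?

noritozus

sifuvmos and pubrus both end in -s yet inflect differently (nosifuvmosus, lupubrus), so the final letter is not what conditions the rule; the last vowel is.
"ritoz" has last vowel 'o'. The stems whose last vowel is 'o' (kevfop → nokevfopus, sifuvmos → nosifuvmosus) add no- … -us around the stem.
So ritoz → noritozus.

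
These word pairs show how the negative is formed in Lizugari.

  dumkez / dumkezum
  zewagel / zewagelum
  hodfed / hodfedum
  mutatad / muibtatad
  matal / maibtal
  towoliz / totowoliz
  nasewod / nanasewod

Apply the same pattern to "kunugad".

kuibnugad

hodfed and mutatad both end in -d yet inflect differently (hodfedum, muibtatad), so the final letter is not what conditions the rule; the last vowel is.
"kunugad" has last vowel 'a'. The stems whose last vowel is 'a' (mutatad → muibtatad, matal → maibtal) insert -ib- after the first vowel.
So kunugad → kuibnugad.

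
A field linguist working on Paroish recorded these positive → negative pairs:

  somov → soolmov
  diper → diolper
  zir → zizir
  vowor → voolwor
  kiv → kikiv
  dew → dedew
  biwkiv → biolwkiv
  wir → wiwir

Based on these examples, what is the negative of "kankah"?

"kankah" has 2 vowels. The stems with 2 vowels (diper → diolper, biwkiv → biolwkiv, vowor → voolwor) insert -ol- after the first vowel.
The other pattern: stems with 1 vowel repeat the first consonant+vowel as a prefix.
So kankah → kaolnkah.

kaolnkah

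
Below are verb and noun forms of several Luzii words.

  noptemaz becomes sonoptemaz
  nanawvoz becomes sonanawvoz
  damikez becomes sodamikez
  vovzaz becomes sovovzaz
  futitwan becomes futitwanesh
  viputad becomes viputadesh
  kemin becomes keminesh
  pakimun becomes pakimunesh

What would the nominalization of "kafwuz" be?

"kafwuz" ends in -z. The stems ending in -z (noptemaz → sonoptemaz, nanawvoz → sonanawvoz, damikez → sodamikez) add the prefix so-.
So kafwuz → sokafwuz.

sokafwuz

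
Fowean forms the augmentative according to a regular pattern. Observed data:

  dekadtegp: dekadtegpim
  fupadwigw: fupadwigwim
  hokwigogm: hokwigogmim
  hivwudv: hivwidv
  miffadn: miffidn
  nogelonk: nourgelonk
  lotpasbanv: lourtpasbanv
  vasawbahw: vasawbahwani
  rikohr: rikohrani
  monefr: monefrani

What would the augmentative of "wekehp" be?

wekehpani

hivwudv and lotpasbanv both end in -v yet inflect differently (hivwidv, lourtpasbanv), so the final letter is not what conditions the rule; the second-to-last letter is.
"wekehp" has second-to-last letter 'h'. The stems whose second-to-last letter is 'h' (vasawbahw → vasawbahwani, rikohr → rikohrani) add -ani.
So wekehp → wekehpani.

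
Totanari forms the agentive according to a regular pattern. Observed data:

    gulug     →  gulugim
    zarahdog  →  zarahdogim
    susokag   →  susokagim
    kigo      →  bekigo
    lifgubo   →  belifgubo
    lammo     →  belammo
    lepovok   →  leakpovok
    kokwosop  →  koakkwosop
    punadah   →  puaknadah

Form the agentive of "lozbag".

lozbagim

zarahdog and kigo both have last vowel 'o' yet inflect differently (zarahdogim, bekigo), so the last vowel is not what conditions the rule; the final letter is.
"lozbag" ends in -g. The stems ending in -g (gulug → gulugim, zarahdog → zarahdogim, susokag → susokagim) add -im.
The other patterns: stems ending in -o add the prefix be-; stems ending in -h, -k or -p insert -ak- after the first vowel.
So lozbag → lozbagim.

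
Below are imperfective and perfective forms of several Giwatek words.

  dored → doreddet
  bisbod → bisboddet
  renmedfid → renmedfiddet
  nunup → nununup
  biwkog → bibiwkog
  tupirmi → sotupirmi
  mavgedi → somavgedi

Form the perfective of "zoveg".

bisbod and biwkog both have last vowel 'o' yet inflect differently (bisboddet, bibiwkog), so the last vowel is not what conditions the rule; the final letter is.
"zoveg" ends in -g. The one such stem in the data (biwkog → bibiwkog) repeats the first consonant+vowel as a prefix (as does nunup), so the same rule applies.
So zoveg → zozoveg.

zozoveg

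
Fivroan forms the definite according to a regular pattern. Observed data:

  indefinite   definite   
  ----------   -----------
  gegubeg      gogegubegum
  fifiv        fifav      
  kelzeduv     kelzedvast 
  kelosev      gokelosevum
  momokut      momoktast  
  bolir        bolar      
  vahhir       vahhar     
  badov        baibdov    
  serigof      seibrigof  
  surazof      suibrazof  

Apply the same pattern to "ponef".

kelosev and badov both end in -v yet inflect differently (gokelosevum, baibdov), so the final letter is not what conditions the rule; the last vowel is.
"ponef" has last vowel 'e'. The stems whose last vowel is 'e' (kelosev → gokelosevum, gegubeg → gogegubegum) add go- … -um around the stem.
The other patterns: stems whose last vowel is 'o' insert -ib- after the first vowel; stems whose last vowel is 'i' change the last vowel to 'a'; stems whose last vowel is 'u' delete the last vowel and add -ast.
So ponef → goponefum.

goponefum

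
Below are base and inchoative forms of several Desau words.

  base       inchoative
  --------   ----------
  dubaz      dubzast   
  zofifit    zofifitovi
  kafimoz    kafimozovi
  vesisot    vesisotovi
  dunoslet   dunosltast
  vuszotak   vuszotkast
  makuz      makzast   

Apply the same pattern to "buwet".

buwtast

kafimoz and dubaz both end in -z yet inflect differently (kafimozovi, dubzast), so the final letter is not what conditions the rule; the last vowel is.
"buwet" has last vowel 'e'. The one such stem in the data (dunoslet → dunosltast) deletes the last vowel and adds -ast (as do dubaz, makuz), so the same rule applies.
So buwet → buwtast.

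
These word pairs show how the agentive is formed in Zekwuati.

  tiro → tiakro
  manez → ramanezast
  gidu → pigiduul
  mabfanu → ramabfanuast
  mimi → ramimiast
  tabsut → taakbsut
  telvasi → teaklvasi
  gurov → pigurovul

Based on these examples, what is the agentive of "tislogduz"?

"tislogduz" begins with t-. The stems beginning with t- (tiro → tiakro, telvasi → teaklvasi, tabsut → taakbsut) insert -ak- after the first vowel.
So tislogduz → tiakslogduz.

tiakslogduz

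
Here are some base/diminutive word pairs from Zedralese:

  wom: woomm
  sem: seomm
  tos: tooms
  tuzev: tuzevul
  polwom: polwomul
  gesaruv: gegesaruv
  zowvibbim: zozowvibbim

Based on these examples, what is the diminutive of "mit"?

miomt

wom and polwom both end in -m yet inflect differently (woomm, polwomul), so the final letter is not what conditions the rule; the number of vowels is.
"mit" has 1 vowel. The stems with 1 vowel (wom → woomm, sem → seomm, tos → tooms) insert -om- after the first vowel.
The other patterns: stems with 2 vowels add -ul; stems with 3 vowels repeat the first consonant+vowel as a prefix.
So mit → miomt.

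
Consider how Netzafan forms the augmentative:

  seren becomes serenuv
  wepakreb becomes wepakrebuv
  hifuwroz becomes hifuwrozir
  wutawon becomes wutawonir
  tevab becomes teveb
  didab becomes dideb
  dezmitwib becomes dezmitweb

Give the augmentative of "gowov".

seren and wutawon both end in -n yet inflect differently (serenuv, wutawonir), so the final letter is not what conditions the rule; the last vowel is.
"gowov" has last vowel 'o'. The stems whose last vowel is 'o' (hifuwroz → hifuwrozir, wutawon → wutawonir) add -ir.
The other patterns: stems whose last vowel is 'e' add -uv; stems whose last vowel is 'a' or 'i' change the last vowel to 'e'.
So gowov → gowovir.

gowovir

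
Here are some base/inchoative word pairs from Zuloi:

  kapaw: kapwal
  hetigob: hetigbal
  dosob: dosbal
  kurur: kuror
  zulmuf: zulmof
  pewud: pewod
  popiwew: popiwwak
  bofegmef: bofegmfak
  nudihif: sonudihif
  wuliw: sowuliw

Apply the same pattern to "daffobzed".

"daffobzed" has last vowel 'e'. The stems whose last vowel is 'e' (popiwew → popiwwak, bofegmef → bofegmfak) delete the last vowel and add -ak.
So daffobzed → daffobzdak.

daffobzdak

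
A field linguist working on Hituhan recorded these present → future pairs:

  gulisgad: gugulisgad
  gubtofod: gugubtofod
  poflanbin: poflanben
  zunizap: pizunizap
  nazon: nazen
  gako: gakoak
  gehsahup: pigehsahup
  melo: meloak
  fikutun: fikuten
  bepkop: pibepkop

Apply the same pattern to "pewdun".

pewden

"pewdun" ends in -n. The stems ending in -n (fikutun → fikuten, nazon → nazen, poflanbin → poflanben) change the last vowel to 'e'.
The other patterns: stems ending in -d repeat the first consonant+vowel as a prefix; stems ending in -p add the prefix pi-; stems ending in -o add -ak.
So pewdun → pewden.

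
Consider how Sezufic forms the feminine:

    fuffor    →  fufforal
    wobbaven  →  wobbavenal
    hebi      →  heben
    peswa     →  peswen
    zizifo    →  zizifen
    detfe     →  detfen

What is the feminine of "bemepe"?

bemepen

fuffor and zizifo both have last vowel 'o' yet inflect differently (fufforal, zizifen), so the last vowel is not what conditions the rule; whether the stem ends in a vowel or a consonant is.
"bemepe" ends in a vowel. The stems ending in a vowel (hebi → heben, peswa → peswen, zizifo → zizifen) drop the final letter and add -en.
So bemepe → bemepen.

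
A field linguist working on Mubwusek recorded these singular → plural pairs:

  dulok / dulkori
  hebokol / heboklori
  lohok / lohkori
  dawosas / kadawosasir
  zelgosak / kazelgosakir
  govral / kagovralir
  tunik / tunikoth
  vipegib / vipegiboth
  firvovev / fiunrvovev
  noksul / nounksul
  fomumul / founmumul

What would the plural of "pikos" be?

piksori

"pikos" has last vowel 'o'. The stems whose last vowel is 'o' (dulok → dulkori, hebokol → heboklori, lohok → lohkori) delete the last vowel and add -ori.
The other patterns: stems whose last vowel is 'a' add ka- … -ir around the stem; stems whose last vowel is 'i' add -oth; stems whose last vowel is 'e' or 'u' insert -un- after the first vowel.
So pikos → piksori.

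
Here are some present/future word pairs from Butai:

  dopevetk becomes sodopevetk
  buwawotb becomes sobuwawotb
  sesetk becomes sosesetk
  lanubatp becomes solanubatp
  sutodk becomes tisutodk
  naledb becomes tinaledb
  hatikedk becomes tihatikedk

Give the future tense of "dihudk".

tidihudk

dopevetk and sutodk both end in -k yet inflect differently (sodopevetk, tisutodk), so the final letter is not what conditions the rule; the second-to-last letter is.
"dihudk" has second-to-last letter 'd'. The stems whose second-to-last letter is 'd' (sutodk → tisutodk, naledb → tinaledb, hatikedk → tihatikedk) add the prefix ti-.
So dihudk → tidihudk.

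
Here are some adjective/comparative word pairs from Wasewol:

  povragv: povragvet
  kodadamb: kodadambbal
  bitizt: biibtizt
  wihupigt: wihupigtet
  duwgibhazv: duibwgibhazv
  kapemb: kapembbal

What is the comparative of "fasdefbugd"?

fasdefbugdet

duwgibhazv and povragv both end in -v yet inflect differently (duibwgibhazv, povragvet), so the final letter is not what conditions the rule; the second-to-last letter is.
"fasdefbugd" has second-to-last letter 'g'. The stems whose second-to-last letter is 'g' (povragv → povragvet, wihupigt → wihupigtet) add -et.
The other patterns: stems whose second-to-last letter is 'm' double the final consonant and add -al; stems whose second-to-last letter is 'z' insert -ib- after the first vowel.
So fasdefbugd → fasdefbugdet.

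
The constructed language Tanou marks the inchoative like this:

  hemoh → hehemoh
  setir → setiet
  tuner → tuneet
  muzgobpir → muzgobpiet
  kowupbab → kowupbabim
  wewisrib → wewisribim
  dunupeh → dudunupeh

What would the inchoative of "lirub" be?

muzgobpir and wewisrib both have last vowel 'i' yet inflect differently (muzgobpiet, wewisribim), so the last vowel is not what conditions the rule; the final letter is.
"lirub" ends in -b. The stems ending in -b (wewisrib → wewisribim, kowupbab → kowupbabim) add -im.
So lirub → lirubim.

lirubim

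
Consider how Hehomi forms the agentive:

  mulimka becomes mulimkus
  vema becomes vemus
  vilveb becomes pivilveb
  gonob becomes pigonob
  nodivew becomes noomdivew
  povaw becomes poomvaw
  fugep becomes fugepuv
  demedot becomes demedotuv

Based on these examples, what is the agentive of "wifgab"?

vilveb and nodivew both have last vowel 'e' yet inflect differently (pivilveb, noomdivew), so the last vowel is not what conditions the rule; the final letter is.
"wifgab" ends in -b. The stems ending in -b (vilveb → pivilveb, gonob → pigonob) add the prefix pi-.
The other patterns: stems ending in -a drop the final letter and add -us; stems ending in -w insert -om- after the first vowel; stems ending in -p or -t add -uv.
So wifgab → piwifgab.

piwifgab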